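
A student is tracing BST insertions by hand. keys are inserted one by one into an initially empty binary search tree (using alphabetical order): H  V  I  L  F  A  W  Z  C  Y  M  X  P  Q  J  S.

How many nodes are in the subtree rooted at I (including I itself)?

Insert H: tree is empty, so H becomes the root.
Insert V: V > H → go right. Place as right child of H.
Insert I: I > H → go right; I < V → go left. Place as left child of V.
Insert L: L > H → go right; L < V → go left; L > I → go right. Place as right child of I.
Insert F: F < H → go left. Place as left child of H.
Insert A: A < H → go left; A < F → go left. Place as left child of F.
Insert W: W > H → go right; W > V → go right. Place as right child of V.
Insert Z: Z > H → go right; Z > V → go right; Z > W → go right. Place as right child of W.
Insert C: C < H → go left; C < F → go left; C > A → go right. Place as right child of A.
Insert Y: Y > H → go right; Y > V → go right; Y > W → go right; Y < Z → go left. Place as left child of Z.
Insert M: M > H → go right; M < V → go left; M > I → go right; M > L → go right. Place as right child of L.
Insert X: X > H → go right; X > V → go right; X > W → go right; X < Z → go left; X < Y → go left. Place as left child of Y.
Insert P: P > H → go right; P < V → go left; P > I → go right; P > L → go right; P > M → go right. Place as right child of M.
Insert Q: Q > H → go right; Q < V → go left; Q > I → go right; Q > L → go right; Q > M → go right; Q > P → go right. Place as right child of P.
Insert J: J > H → go right; J < V → go left; J > I → go right; J < L → go left. Place as left child of L.
Insert S: S > H → go right; S < V → go left; S > I → go right; S > L → go right; S > M → go right; S > P → go right; S > Q → go right. Place as right child of Q.

Subtree rooted at I contains: I, L, J, M, P, Q, S — 7 nodes.

7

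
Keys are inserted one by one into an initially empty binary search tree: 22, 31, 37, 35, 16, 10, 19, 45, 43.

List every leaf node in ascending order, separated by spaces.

22: root
31: right child of 22 (depth 1)
37: right child of 31 (depth 2)
35: left child of 37 (depth 3)
16: left child of 22 (depth 1)
10: left child of 16 (depth 2)
19: right child of 16 (depth 2)
45: right child of 37 (depth 3)
43: left child of 45 (depth 4)

10 19 35 43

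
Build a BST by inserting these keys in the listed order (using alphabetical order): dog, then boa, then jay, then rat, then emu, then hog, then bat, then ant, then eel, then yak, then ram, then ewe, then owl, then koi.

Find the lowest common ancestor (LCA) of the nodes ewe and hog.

hog

dog: root
boa: left child of dog (depth 1)
jay: right child of dog (depth 1)
rat: right child of jay (depth 2)
emu: left child of jay (depth 2)
hog: right child of emu (depth 3)
bat: left child of boa (depth 2)
ant: left child of bat (depth 3)
eel: left child of emu (depth 3)
yak: right child of rat (depth 3)
ram: left child of rat (depth 3)
ewe: left child of hog (depth 4)
owl: left child of ram (depth 4)
koi: left child of owl (depth 5)

Path to ewe: dog → jay → emu → hog → ewe
Path to hog: dog → jay → emu → hog
hog lies on both paths and is an ancestor of the other node.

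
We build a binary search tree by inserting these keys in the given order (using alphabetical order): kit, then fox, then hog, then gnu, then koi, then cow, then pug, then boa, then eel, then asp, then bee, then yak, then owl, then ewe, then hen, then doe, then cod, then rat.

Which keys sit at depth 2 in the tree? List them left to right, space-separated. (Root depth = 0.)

kit: root
fox: left child of kit (depth 1)
hog: right child of fox (depth 2)
gnu: left child of hog (depth 3)
koi: right child of kit (depth 1)
cow: left child of fox (depth 2)
pug: right child of koi (depth 2)
boa: left child of cow (depth 3)
eel: right child of cow (depth 3)
asp: left child of boa (depth 4)
bee: right child of asp (depth 5)
yak: right child of pug (depth 3)
owl: left child of pug (depth 3)
ewe: right child of eel (depth 4)
hen: right child of gnu (depth 4)
doe: left child of eel (depth 4)
cod: right child of boa (depth 4)
rat: left child of yak (depth 4)

cow hog pug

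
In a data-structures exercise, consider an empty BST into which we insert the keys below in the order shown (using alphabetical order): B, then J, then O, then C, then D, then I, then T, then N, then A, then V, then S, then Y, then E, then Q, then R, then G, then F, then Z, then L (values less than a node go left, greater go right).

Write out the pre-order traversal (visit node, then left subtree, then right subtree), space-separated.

Insert B: tree is empty, so B becomes the root.
Insert J: J > B → go right. Place as right child of B.
Insert O: O > B → go right; O > J → go right. Place as right child of J.
Insert C: C > B → go right; C < J → go left. Place as left child of J.
Insert D: D > B → go right; D < J → go left; D > C → go right. Place as right child of C.
Insert I: I > B → go right; I < J → go left; I > C → go right; I > D → go right. Place as right child of D.
Insert T: T > B → go right; T > J → go right; T > O → go right. Place as right child of O.
Insert N: N > B → go right; N > J → go right; N < O → go left. Place as left child of O.
Insert A: A < B → go left. Place as left child of B.
Insert V: V > B → go right; V > J → go right; V > O → go right; V > T → go right. Place as right child of T.
Insert S: S > B → go right; S > J → go right; S > O → go right; S < T → go left. Place as left child of T.
Insert Y: Y > B → go right; Y > J → go right; Y > O → go right; Y > T → go right; Y > V → go right. Place as right child of V.
Insert E: E > B → go right; E < J → go left; E > C → go right; E > D → go right; E < I → go left. Place as left child of I.
Insert Q: Q > B → go right; Q > J → go right; Q > O → go right; Q < T → go left; Q < S → go left. Place as left child of S.
Insert R: R > B → go right; R > J → go right; R > O → go right; R < T → go left; R < S → go left; R > Q → go right. Place as right child of Q.
Insert G: G > B → go right; G < J → go left; G > C → go right; G > D → go right; G < I → go left; G > E → go right. Place as right child of E.
Insert F: F > B → go right; F < J → go left; F > C → go right; F > D → go right; F < I → go left; F > E → go right; F < G → go left. Place as left child of G.
Insert Z: Z > B → go right; Z > J → go right; Z > O → go right; Z > T → go right; Z > V → go right; Z > Y → go right. Place as right child of Y.
Insert L: L > B → go right; L > J → go right; L < O → go left; L < N → go left. Place as left child of N.

B A J C D I E G F O N L T S Q R V Y Z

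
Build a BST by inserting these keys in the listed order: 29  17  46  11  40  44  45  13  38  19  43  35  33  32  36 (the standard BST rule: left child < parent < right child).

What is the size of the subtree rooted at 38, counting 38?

5

29: root
17: left child of 29 (depth 1)
46: right child of 29 (depth 1)
11: left child of 17 (depth 2)
40: left child of 46 (depth 2)
44: right child of 40 (depth 3)
45: right child of 44 (depth 4)
13: right child of 11 (depth 3)
38: left child of 40 (depth 3)
19: right child of 17 (depth 2)
43: left child of 44 (depth 4)
35: left child of 38 (depth 4)
33: left child of 35 (depth 5)
32: left child of 33 (depth 6)
36: right child of 35 (depth 5)

Subtree rooted at 38 contains: 38, 35, 33, 32, 36 — 5 nodes.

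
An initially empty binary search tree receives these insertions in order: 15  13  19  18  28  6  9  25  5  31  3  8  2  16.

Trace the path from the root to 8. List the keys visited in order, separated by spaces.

Resulting structure (node: left, right):
  15: L=13, R=19
  13: L=6, R=–
  19: L=18, R=28
  18: L=16, R=–
  28: L=25, R=31
  6: L=5, R=9
  9: L=8, R=–
  25: L=–, R=–
  5: L=3, R=–
  31: L=–, R=–
  3: L=2, R=–
  8: L=–, R=–
  2: L=–, R=–
  16: L=–, R=–

15 13 6 9 8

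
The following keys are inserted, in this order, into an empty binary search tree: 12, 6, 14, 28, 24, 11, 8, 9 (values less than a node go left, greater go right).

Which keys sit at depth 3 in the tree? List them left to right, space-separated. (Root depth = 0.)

8 24

12: root
6: left child of 12 (depth 1)
14: right child of 12 (depth 1)
28: right child of 14 (depth 2)
24: left child of 28 (depth 3)
11: right child of 6 (depth 2)
8: left child of 11 (depth 3)
9: right child of 8 (depth 4)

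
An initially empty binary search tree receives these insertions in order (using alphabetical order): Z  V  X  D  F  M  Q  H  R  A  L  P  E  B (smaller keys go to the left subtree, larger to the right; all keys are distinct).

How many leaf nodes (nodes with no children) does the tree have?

6

Resulting structure (node: left, right):
  Z: L=V, R=–
  V: L=D, R=X
  X: L=–, R=–
  D: L=A, R=F
  F: L=E, R=M
  M: L=H, R=Q
  Q: L=P, R=R
  H: L=–, R=L
  R: L=–, R=–
  A: L=–, R=B
  L: L=–, R=–
  P: L=–, R=–
  E: L=–, R=–
  B: L=–, R=–

Leaves: B, E, L, P, R, X — 6 in total.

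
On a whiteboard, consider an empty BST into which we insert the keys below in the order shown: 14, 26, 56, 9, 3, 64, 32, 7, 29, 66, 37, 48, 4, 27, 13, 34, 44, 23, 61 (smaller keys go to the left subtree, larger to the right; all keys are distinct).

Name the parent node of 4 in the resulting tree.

7

14: root
26: right child of 14 (depth 1)
56: right child of 26 (depth 2)
9: left child of 14 (depth 1)
3: left child of 9 (depth 2)
64: right child of 56 (depth 3)
32: left child of 56 (depth 3)
7: right child of 3 (depth 3)
29: left child of 32 (depth 4)
66: right child of 64 (depth 4)
37: right child of 32 (depth 4)
48: right child of 37 (depth 5)
4: left child of 7 (depth 4)
27: left child of 29 (depth 5)
13: right child of 9 (depth 2)
34: left child of 37 (depth 5)
44: left child of 48 (depth 6)
23: left child of 26 (depth 2)
61: left child of 64 (depth 4)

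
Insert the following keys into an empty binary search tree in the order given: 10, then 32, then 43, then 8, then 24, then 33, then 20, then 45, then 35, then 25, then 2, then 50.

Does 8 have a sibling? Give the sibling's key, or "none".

32

Insert 10: tree is empty, so 10 becomes the root.
Insert 32: 32 > 10 → go right. Place as right child of 10.
Insert 43: 43 > 10 → go right; 43 > 32 → go right. Place as right child of 32.
Insert 8: 8 < 10 → go left. Place as left child of 10.
Insert 24: 24 > 10 → go right; 24 < 32 → go left. Place as left child of 32.
Insert 33: 33 > 10 → go right; 33 > 32 → go right; 33 < 43 → go left. Place as left child of 43.
Insert 20: 20 > 10 → go right; 20 < 32 → go left; 20 < 24 → go left. Place as left child of 24.
Insert 45: 45 > 10 → go right; 45 > 32 → go right; 45 > 43 → go right. Place as right child of 43.
Insert 35: 35 > 10 → go right; 35 > 32 → go right; 35 < 43 → go left; 35 > 33 → go right. Place as right child of 33.
Insert 25: 25 > 10 → go right; 25 < 32 → go left; 25 > 24 → go right. Place as right child of 24.
Insert 2: 2 < 10 → go left; 2 < 8 → go left. Place as left child of 8.
Insert 50: 50 > 10 → go right; 50 > 32 → go right; 50 > 43 → go right; 50 > 45 → go right. Place as right child of 45.

8's parent is 10; the other child of 10 is 32.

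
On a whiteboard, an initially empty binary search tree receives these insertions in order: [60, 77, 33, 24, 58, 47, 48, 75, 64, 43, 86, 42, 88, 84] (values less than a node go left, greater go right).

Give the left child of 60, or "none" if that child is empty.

Resulting structure (node: left, right):
  60: L=33, R=77
  77: L=75, R=86
  33: L=24, R=58
  24: L=–, R=–
  58: L=47, R=–
  47: L=43, R=48
  48: L=–, R=–
  75: L=64, R=–
  64: L=–, R=–
  43: L=42, R=–
  86: L=84, R=88
  42: L=–, R=–
  88: L=–, R=–
  84: L=–, R=–

33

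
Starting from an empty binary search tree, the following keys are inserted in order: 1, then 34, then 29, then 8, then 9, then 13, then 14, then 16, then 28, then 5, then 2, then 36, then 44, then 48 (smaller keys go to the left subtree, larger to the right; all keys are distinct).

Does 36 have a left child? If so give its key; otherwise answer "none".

none

1: root
34: right child of 1 (depth 1)
29: left child of 34 (depth 2)
8: left child of 29 (depth 3)
9: right child of 8 (depth 4)
13: right child of 9 (depth 5)
14: right child of 13 (depth 6)
16: right child of 14 (depth 7)
28: right child of 16 (depth 8)
5: left child of 8 (depth 4)
2: left child of 5 (depth 5)
36: right child of 34 (depth 2)
44: right child of 36 (depth 3)
48: right child of 44 (depth 4)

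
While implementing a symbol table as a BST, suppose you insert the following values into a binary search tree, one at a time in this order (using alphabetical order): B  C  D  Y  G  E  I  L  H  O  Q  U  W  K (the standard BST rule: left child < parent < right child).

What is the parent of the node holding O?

B: root
C: right child of B (depth 1)
D: right child of C (depth 2)
Y: right child of D (depth 3)
G: left child of Y (depth 4)
E: left child of G (depth 5)
I: right child of G (depth 5)
L: right child of I (depth 6)
H: left child of I (depth 6)
O: right child of L (depth 7)
Q: right child of O (depth 8)
U: right child of Q (depth 9)
W: right child of U (depth 10)
K: left child of L (depth 7)

L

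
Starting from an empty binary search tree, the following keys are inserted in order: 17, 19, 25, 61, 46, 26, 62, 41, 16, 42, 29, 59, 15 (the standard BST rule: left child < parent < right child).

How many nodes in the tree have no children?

5

Resulting structure (node: left, right):
  17: L=16, R=19
  19: L=–, R=25
  25: L=–, R=61
  61: L=46, R=62
  46: L=26, R=59
  26: L=–, R=41
  62: L=–, R=–
  41: L=29, R=42
  16: L=15, R=–
  42: L=–, R=–
  29: L=–, R=–
  59: L=–, R=–
  15: L=–, R=–

Leaves: 15, 29, 42, 59, 62 — 5 in total.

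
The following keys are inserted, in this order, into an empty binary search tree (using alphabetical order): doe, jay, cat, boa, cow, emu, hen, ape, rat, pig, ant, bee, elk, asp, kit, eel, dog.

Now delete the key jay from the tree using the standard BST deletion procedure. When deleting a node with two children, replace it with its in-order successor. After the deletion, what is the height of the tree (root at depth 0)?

5

Insert doe: tree is empty, so doe becomes the root.
Insert jay: jay > doe → go right. Place as right child of doe.
Insert cat: cat < doe → go left. Place as left child of doe.
Insert boa: boa < doe → go left; boa < cat → go left. Place as left child of cat.
Insert cow: cow < doe → go left; cow > cat → go right. Place as right child of cat.
Insert emu: emu > doe → go right; emu < jay → go left. Place as left child of jay.
Insert hen: hen > doe → go right; hen < jay → go left; hen > emu → go right. Place as right child of emu.
Insert ape: ape < doe → go left; ape < cat → go left; ape < boa → go left. Place as left child of boa.
Insert rat: rat > doe → go right; rat > jay → go right. Place as right child of jay.
Insert pig: pig > doe → go right; pig > jay → go right; pig < rat → go left. Place as left child of rat.
Insert ant: ant < doe → go left; ant < cat → go left; ant < boa → go left; ant < ape → go left. Place as left child of ape.
Insert bee: bee < doe → go left; bee < cat → go left; bee < boa → go left; bee > ape → go right. Place as right child of ape.
Insert elk: elk > doe → go right; elk < jay → go left; elk < emu → go left. Place as left child of emu.
Insert asp: asp < doe → go left; asp < cat → go left; asp < boa → go left; asp > ape → go right; asp < bee → go left. Place as left child of bee.
Insert kit: kit > doe → go right; kit > jay → go right; kit < rat → go left; kit < pig → go left. Place as left child of pig.
Insert eel: eel > doe → go right; eel < jay → go left; eel < emu → go left; eel < elk → go left. Place as left child of elk.
Insert dog: dog > doe → go right; dog < jay → go left; dog < emu → go left; dog < elk → go left; dog < eel → go left. Place as left child of eel.

Delete jay (two children — replace with in-order successor).
After deletion, deepest node is asp at depth 5.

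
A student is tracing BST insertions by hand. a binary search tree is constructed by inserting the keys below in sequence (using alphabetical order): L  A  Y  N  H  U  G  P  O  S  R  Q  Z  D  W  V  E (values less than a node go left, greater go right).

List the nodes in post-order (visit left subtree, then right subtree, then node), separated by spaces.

E D G H A O Q R S P V W U N Z Y L

Resulting structure (node: left, right):
  L: L=A, R=Y
  A: L=–, R=H
  Y: L=N, R=Z
  N: L=–, R=U
  H: L=G, R=–
  U: L=P, R=W
  G: L=D, R=–
  P: L=O, R=S
  O: L=–, R=–
  S: L=R, R=–
  R: L=Q, R=–
  Q: L=–, R=–
  Z: L=–, R=–
  D: L=–, R=E
  W: L=V, R=–
  V: L=–, R=–
  E: L=–, R=–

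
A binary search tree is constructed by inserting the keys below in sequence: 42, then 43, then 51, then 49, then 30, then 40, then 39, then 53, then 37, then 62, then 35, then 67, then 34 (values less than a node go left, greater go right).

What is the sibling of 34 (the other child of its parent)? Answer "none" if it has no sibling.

Resulting structure (node: left, right):
  42: L=30, R=43
  43: L=–, R=51
  51: L=49, R=53
  49: L=–, R=–
  30: L=–, R=40
  40: L=39, R=–
  39: L=37, R=–
  53: L=–, R=62
  37: L=35, R=–
  62: L=–, R=67
  35: L=34, R=–
  67: L=–, R=–
  34: L=–, R=–

34's parent is 35, which has only one child.

none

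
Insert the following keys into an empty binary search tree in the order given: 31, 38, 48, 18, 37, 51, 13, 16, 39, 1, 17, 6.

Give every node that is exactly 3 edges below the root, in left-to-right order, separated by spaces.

Resulting structure (node: left, right):
  31: L=18, R=38
  38: L=37, R=48
  48: L=39, R=51
  18: L=13, R=–
  37: L=–, R=–
  51: L=–, R=–
  13: L=1, R=16
  16: L=–, R=17
  39: L=–, R=–
  1: L=–, R=6
  17: L=–, R=–
  6: L=–, R=–

1 16 39 51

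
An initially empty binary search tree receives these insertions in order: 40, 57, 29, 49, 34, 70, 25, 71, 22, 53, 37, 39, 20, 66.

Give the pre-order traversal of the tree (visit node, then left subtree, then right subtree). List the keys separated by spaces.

Insert 40: tree is empty, so 40 becomes the root.
Insert 57: 57 > 40 → go right. Place as right child of 40.
Insert 29: 29 < 40 → go left. Place as left child of 40.
Insert 49: 49 > 40 → go right; 49 < 57 → go left. Place as left child of 57.
Insert 34: 34 < 40 → go left; 34 > 29 → go right. Place as right child of 29.
Insert 70: 70 > 40 → go right; 70 > 57 → go right. Place as right child of 57.
Insert 25: 25 < 40 → go left; 25 < 29 → go left. Place as left child of 29.
Insert 71: 71 > 40 → go right; 71 > 57 → go right; 71 > 70 → go right. Place as right child of 70.
Insert 22: 22 < 40 → go left; 22 < 29 → go left; 22 < 25 → go left. Place as left child of 25.
Insert 53: 53 > 40 → go right; 53 < 57 → go left; 53 > 49 → go right. Place as right child of 49.
Insert 37: 37 < 40 → go left; 37 > 29 → go right; 37 > 34 → go right. Place as right child of 34.
Insert 39: 39 < 40 → go left; 39 > 29 → go right; 39 > 34 → go right; 39 > 37 → go right. Place as right child of 37.
Insert 20: 20 < 40 → go left; 20 < 29 → go left; 20 < 25 → go left; 20 < 22 → go left. Place as left child of 22.
Insert 66: 66 > 40 → go right; 66 > 57 → go right; 66 < 70 → go left. Place as left child of 70.

40 29 25 22 20 34 37 39 57 49 53 70 66 71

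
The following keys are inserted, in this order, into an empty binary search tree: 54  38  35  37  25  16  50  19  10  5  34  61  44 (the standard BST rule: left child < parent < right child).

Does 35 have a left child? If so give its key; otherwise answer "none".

25

Insert 54: tree is empty, so 54 becomes the root.
Insert 38: 38 < 54 → go left. Place as left child of 54.
Insert 35: 35 < 54 → go left; 35 < 38 → go left. Place as left child of 38.
Insert 37: 37 < 54 → go left; 37 < 38 → go left; 37 > 35 → go right. Place as right child of 35.
Insert 25: 25 < 54 → go left; 25 < 38 → go left; 25 < 35 → go left. Place as left child of 35.
Insert 16: 16 < 54 → go left; 16 < 38 → go left; 16 < 35 → go left; 16 < 25 → go left. Place as left child of 25.
Insert 50: 50 < 54 → go left; 50 > 38 → go right. Place as right child of 38.
Insert 19: 19 < 54 → go left; 19 < 38 → go left; 19 < 35 → go left; 19 < 25 → go left; 19 > 16 → go right. Place as right child of 16.
Insert 10: 10 < 54 → go left; 10 < 38 → go left; 10 < 35 → go left; 10 < 25 → go left; 10 < 16 → go left. Place as left child of 16.
Insert 5: 5 < 54 → go left; 5 < 38 → go left; 5 < 35 → go left; 5 < 25 → go left; 5 < 16 → go left; 5 < 10 → go left. Place as left child of 10.
Insert 34: 34 < 54 → go left; 34 < 38 → go left; 34 < 35 → go left; 34 > 25 → go right. Place as right child of 25.
Insert 61: 61 > 54 → go right. Place as right child of 54.
Insert 44: 44 < 54 → go left; 44 > 38 → go right; 44 < 50 → go left. Place as left child of 50.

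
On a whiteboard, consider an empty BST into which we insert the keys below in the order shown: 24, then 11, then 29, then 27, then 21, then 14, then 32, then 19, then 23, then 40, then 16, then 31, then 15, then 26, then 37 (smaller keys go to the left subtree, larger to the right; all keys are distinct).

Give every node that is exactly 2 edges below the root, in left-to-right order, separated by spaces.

Insert 24: tree is empty, so 24 becomes the root.
Insert 11: 11 < 24 → go left. Place as left child of 24.
Insert 29: 29 > 24 → go right. Place as right child of 24.
Insert 27: 27 > 24 → go right; 27 < 29 → go left. Place as left child of 29.
Insert 21: 21 < 24 → go left; 21 > 11 → go right. Place as right child of 11.
Insert 14: 14 < 24 → go left; 14 > 11 → go right; 14 < 21 → go left. Place as left child of 21.
Insert 32: 32 > 24 → go right; 32 > 29 → go right. Place as right child of 29.
Insert 19: 19 < 24 → go left; 19 > 11 → go right; 19 < 21 → go left; 19 > 14 → go right. Place as right child of 14.
Insert 23: 23 < 24 → go left; 23 > 11 → go right; 23 > 21 → go right. Place as right child of 21.
Insert 40: 40 > 24 → go right; 40 > 29 → go right; 40 > 32 → go right. Place as right child of 32.
Insert 16: 16 < 24 → go left; 16 > 11 → go right; 16 < 21 → go left; 16 > 14 → go right; 16 < 19 → go left. Place as left child of 19.
Insert 31: 31 > 24 → go right; 31 > 29 → go right; 31 < 32 → go left. Place as left child of 32.
Insert 15: 15 < 24 → go left; 15 > 11 → go right; 15 < 21 → go left; 15 > 14 → go right; 15 < 19 → go left; 15 < 16 → go left. Place as left child of 16.
Insert 26: 26 > 24 → go right; 26 < 29 → go left; 26 < 27 → go left. Place as left child of 27.
Insert 37: 37 > 24 → go right; 37 > 29 → go right; 37 > 32 → go right; 37 < 40 → go left. Place as left child of 40.

21 27 32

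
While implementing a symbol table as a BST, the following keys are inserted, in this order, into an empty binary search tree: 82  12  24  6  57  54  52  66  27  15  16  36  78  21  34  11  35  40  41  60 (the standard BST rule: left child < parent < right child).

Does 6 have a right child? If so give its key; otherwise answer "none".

11

82: root
12: left child of 82 (depth 1)
24: right child of 12 (depth 2)
6: left child of 12 (depth 2)
57: right child of 24 (depth 3)
54: left child of 57 (depth 4)
52: left child of 54 (depth 5)
66: right child of 57 (depth 4)
27: left child of 52 (depth 6)
15: left child of 24 (depth 3)
16: right child of 15 (depth 4)
36: right child of 27 (depth 7)
78: right child of 66 (depth 5)
21: right child of 16 (depth 5)
34: left child of 36 (depth 8)
11: right child of 6 (depth 3)
35: right child of 34 (depth 9)
40: right child of 36 (depth 8)
41: right child of 40 (depth 9)
60: left child of 66 (depth 5)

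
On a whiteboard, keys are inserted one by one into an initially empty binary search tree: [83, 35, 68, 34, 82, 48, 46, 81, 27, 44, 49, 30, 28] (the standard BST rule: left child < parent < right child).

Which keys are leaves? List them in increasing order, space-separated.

28 44 49 81

Resulting structure (node: left, right):
  83: L=35, R=–
  35: L=34, R=68
  68: L=48, R=82
  34: L=27, R=–
  82: L=81, R=–
  48: L=46, R=49
  46: L=44, R=–
  81: L=–, R=–
  27: L=–, R=30
  44: L=–, R=–
  49: L=–, R=–
  30: L=28, R=–
  28: L=–, R=–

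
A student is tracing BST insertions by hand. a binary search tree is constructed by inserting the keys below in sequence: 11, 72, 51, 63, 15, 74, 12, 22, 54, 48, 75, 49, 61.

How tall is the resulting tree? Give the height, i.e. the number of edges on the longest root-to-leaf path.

Insert 11: tree is empty, so 11 becomes the root.
Insert 72: 72 > 11 → go right. Place as right child of 11.
Insert 51: 51 > 11 → go right; 51 < 72 → go left. Place as left child of 72.
Insert 63: 63 > 11 → go right; 63 < 72 → go left; 63 > 51 → go right. Place as right child of 51.
Insert 15: 15 > 11 → go right; 15 < 72 → go left; 15 < 51 → go left. Place as left child of 51.
Insert 74: 74 > 11 → go right; 74 > 72 → go right. Place as right child of 72.
Insert 12: 12 > 11 → go right; 12 < 72 → go left; 12 < 51 → go left; 12 < 15 → go left. Place as left child of 15.
Insert 22: 22 > 11 → go right; 22 < 72 → go left; 22 < 51 → go left; 22 > 15 → go right. Place as right child of 15.
Insert 54: 54 > 11 → go right; 54 < 72 → go left; 54 > 51 → go right; 54 < 63 → go left. Place as left child of 63.
Insert 48: 48 > 11 → go right; 48 < 72 → go left; 48 < 51 → go left; 48 > 15 → go right; 48 > 22 → go right. Place as right child of 22.
Insert 75: 75 > 11 → go right; 75 > 72 → go right; 75 > 74 → go right. Place as right child of 74.
Insert 49: 49 > 11 → go right; 49 < 72 → go left; 49 < 51 → go left; 49 > 15 → go right; 49 > 22 → go right; 49 > 48 → go right. Place as right child of 48.
Insert 61: 61 > 11 → go right; 61 < 72 → go left; 61 > 51 → go right; 61 < 63 → go left; 61 > 54 → go right. Place as right child of 54.

The deepest node is 49 at depth 6.

6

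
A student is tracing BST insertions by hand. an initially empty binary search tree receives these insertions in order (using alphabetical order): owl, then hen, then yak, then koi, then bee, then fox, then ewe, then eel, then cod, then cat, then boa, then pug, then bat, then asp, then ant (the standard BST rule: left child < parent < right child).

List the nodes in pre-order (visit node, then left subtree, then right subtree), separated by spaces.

Insert owl: tree is empty, so owl becomes the root.
Insert hen: hen < owl → go left. Place as left child of owl.
Insert yak: yak > owl → go right. Place as right child of owl.
Insert koi: koi < owl → go left; koi > hen → go right. Place as right child of hen.
Insert bee: bee < owl → go left; bee < hen → go left. Place as left child of hen.
Insert fox: fox < owl → go left; fox < hen → go left; fox > bee → go right. Place as right child of bee.
Insert ewe: ewe < owl → go left; ewe < hen → go left; ewe > bee → go right; ewe < fox → go left. Place as left child of fox.
Insert eel: eel < owl → go left; eel < hen → go left; eel > bee → go right; eel < fox → go left; eel < ewe → go left. Place as left child of ewe.
Insert cod: cod < owl → go left; cod < hen → go left; cod > bee → go right; cod < fox → go left; cod < ewe → go left; cod < eel → go left. Place as left child of eel.
Insert cat: cat < owl → go left; cat < hen → go left; cat > bee → go right; cat < fox → go left; cat < ewe → go left; cat < eel → go left; cat < cod → go left. Place as left child of cod.
Insert boa: boa < owl → go left; boa < hen → go left; boa > bee → go right; boa < fox → go left; boa < ewe → go left; boa < eel → go left; boa < cod → go left; boa < cat → go left. Place as left child of cat.
Insert pug: pug > owl → go right; pug < yak → go left. Place as left child of yak.
Insert bat: bat < owl → go left; bat < hen → go left; bat < bee → go left. Place as left child of bee.
Insert asp: asp < owl → go left; asp < hen → go left; asp < bee → go left; asp < bat → go left. Place as left child of bat.
Insert ant: ant < owl → go left; ant < hen → go left; ant < bee → go left; ant < bat → go left; ant < asp → go left. Place as left child of asp.

owl hen bee bat asp ant fox ewe eel cod cat boa koi yak pug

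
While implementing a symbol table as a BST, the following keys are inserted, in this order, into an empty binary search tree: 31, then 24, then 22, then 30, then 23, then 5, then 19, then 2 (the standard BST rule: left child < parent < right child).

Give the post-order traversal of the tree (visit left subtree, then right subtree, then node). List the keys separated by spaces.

2 19 5 23 22 30 24 31

Insert 31: tree is empty, so 31 becomes the root.
Insert 24: 24 < 31 → go left. Place as left child of 31.
Insert 22: 22 < 31 → go left; 22 < 24 → go left. Place as left child of 24.
Insert 30: 30 < 31 → go left; 30 > 24 → go right. Place as right child of 24.
Insert 23: 23 < 31 → go left; 23 < 24 → go left; 23 > 22 → go right. Place as right child of 22.
Insert 5: 5 < 31 → go left; 5 < 24 → go left; 5 < 22 → go left. Place as left child of 22.
Insert 19: 19 < 31 → go left; 19 < 24 → go left; 19 < 22 → go left; 19 > 5 → go right. Place as right child of 5.
Insert 2: 2 < 31 → go left; 2 < 24 → go left; 2 < 22 → go left; 2 < 5 → go left. Place as left child of 5.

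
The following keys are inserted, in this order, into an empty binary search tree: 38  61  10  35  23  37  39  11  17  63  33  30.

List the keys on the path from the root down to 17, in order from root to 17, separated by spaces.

38 10 35 23 11 17

Resulting structure (node: left, right):
  38: L=10, R=61
  61: L=39, R=63
  10: L=–, R=35
  35: L=23, R=37
  23: L=11, R=33
  37: L=–, R=–
  39: L=–, R=–
  11: L=–, R=17
  17: L=–, R=–
  63: L=–, R=–
  33: L=30, R=–
  30: L=–, R=–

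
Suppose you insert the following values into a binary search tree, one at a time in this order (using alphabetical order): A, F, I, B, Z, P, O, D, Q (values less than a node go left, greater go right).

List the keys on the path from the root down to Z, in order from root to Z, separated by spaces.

A: root
F: right child of A (depth 1)
I: right child of F (depth 2)
B: left child of F (depth 2)
Z: right child of I (depth 3)
P: left child of Z (depth 4)
O: left child of P (depth 5)
D: right child of B (depth 3)
Q: right child of P (depth 5)

A F I Z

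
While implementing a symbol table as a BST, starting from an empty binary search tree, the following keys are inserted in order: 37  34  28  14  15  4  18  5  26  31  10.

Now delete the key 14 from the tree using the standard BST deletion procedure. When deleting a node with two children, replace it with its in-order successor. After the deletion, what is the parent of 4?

15

Insert 37: tree is empty, so 37 becomes the root.
Insert 34: 34 < 37 → go left. Place as left child of 37.
Insert 28: 28 < 37 → go left; 28 < 34 → go left. Place as left child of 34.
Insert 14: 14 < 37 → go left; 14 < 34 → go left; 14 < 28 → go left. Place as left child of 28.
Insert 15: 15 < 37 → go left; 15 < 34 → go left; 15 < 28 → go left; 15 > 14 → go right. Place as right child of 14.
Insert 4: 4 < 37 → go left; 4 < 34 → go left; 4 < 28 → go left; 4 < 14 → go left. Place as left child of 14.
Insert 18: 18 < 37 → go left; 18 < 34 → go left; 18 < 28 → go left; 18 > 14 → go right; 18 > 15 → go right. Place as right child of 15.
Insert 5: 5 < 37 → go left; 5 < 34 → go left; 5 < 28 → go left; 5 < 14 → go left; 5 > 4 → go right. Place as right child of 4.
Insert 26: 26 < 37 → go left; 26 < 34 → go left; 26 < 28 → go left; 26 > 14 → go right; 26 > 15 → go right; 26 > 18 → go right. Place as right child of 18.
Insert 31: 31 < 37 → go left; 31 < 34 → go left; 31 > 28 → go right. Place as right child of 28.
Insert 10: 10 < 37 → go left; 10 < 34 → go left; 10 < 28 → go left; 10 < 14 → go left; 10 > 4 → go right; 10 > 5 → go right. Place as right child of 5.

Delete 14 (two children — replace with in-order successor).
After deletion, 4's parent is 15.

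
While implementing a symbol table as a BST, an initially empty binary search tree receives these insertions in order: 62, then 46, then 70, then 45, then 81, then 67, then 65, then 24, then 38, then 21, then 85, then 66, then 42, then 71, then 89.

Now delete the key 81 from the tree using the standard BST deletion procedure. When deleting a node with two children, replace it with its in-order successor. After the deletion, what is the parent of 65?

67

62: root
46: left child of 62 (depth 1)
70: right child of 62 (depth 1)
45: left child of 46 (depth 2)
81: right child of 70 (depth 2)
67: left child of 70 (depth 2)
65: left child of 67 (depth 3)
24: left child of 45 (depth 3)
38: right child of 24 (depth 4)
21: left child of 24 (depth 4)
85: right child of 81 (depth 3)
66: right child of 65 (depth 4)
42: right child of 38 (depth 5)
71: left child of 81 (depth 3)
89: right child of 85 (depth 4)

Delete 81 (two children — replace with in-order successor).
After deletion, 65's parent is 67.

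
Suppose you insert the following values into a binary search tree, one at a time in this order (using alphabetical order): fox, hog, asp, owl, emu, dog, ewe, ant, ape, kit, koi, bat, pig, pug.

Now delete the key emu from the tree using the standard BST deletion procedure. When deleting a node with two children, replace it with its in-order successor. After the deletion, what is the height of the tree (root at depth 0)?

4

Insert fox: tree is empty, so fox becomes the root.
Insert hog: hog > fox → go right. Place as right child of fox.
Insert asp: asp < fox → go left. Place as left child of fox.
Insert owl: owl > fox → go right; owl > hog → go right. Place as right child of hog.
Insert emu: emu < fox → go left; emu > asp → go right. Place as right child of asp.
Insert dog: dog < fox → go left; dog > asp → go right; dog < emu → go left. Place as left child of emu.
Insert ewe: ewe < fox → go left; ewe > asp → go right; ewe > emu → go right. Place as right child of emu.
Insert ant: ant < fox → go left; ant < asp → go left. Place as left child of asp.
Insert ape: ape < fox → go left; ape < asp → go left; ape > ant → go right. Place as right child of ant.
Insert kit: kit > fox → go right; kit > hog → go right; kit < owl → go left. Place as left child of owl.
Insert koi: koi > fox → go right; koi > hog → go right; koi < owl → go left; koi > kit → go right. Place as right child of kit.
Insert bat: bat < fox → go left; bat > asp → go right; bat < emu → go left; bat < dog → go left. Place as left child of dog.
Insert pig: pig > fox → go right; pig > hog → go right; pig > owl → go right. Place as right child of owl.
Insert pug: pug > fox → go right; pug > hog → go right; pug > owl → go right; pug > pig → go right. Place as right child of pig.

Delete emu (two children — replace with in-order successor).
After deletion, deepest node is koi at depth 4.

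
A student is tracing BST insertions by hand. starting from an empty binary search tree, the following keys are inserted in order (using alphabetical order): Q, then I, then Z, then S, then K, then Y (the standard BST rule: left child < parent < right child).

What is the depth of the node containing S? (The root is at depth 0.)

2

Resulting structure (node: left, right):
  Q: L=I, R=Z
  I: L=–, R=K
  Z: L=S, R=–
  S: L=–, R=Y
  K: L=–, R=–
  Y: L=–, R=–

Path to S: Q → Z → S, which is 2 edges.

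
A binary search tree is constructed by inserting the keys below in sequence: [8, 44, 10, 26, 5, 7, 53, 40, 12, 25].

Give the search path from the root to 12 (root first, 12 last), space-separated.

8 44 10 26 12

Resulting structure (node: left, right):
  8: L=5, R=44
  44: L=10, R=53
  10: L=–, R=26
  26: L=12, R=40
  5: L=–, R=7
  7: L=–, R=–
  53: L=–, R=–
  40: L=–, R=–
  12: L=–, R=25
  25: L=–, R=–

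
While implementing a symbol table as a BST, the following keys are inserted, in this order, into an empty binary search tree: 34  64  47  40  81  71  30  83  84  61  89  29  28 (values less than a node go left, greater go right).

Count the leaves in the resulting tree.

Insert 34: tree is empty, so 34 becomes the root.
Insert 64: 64 > 34 → go right. Place as right child of 34.
Insert 47: 47 > 34 → go right; 47 < 64 → go left. Place as left child of 64.
Insert 40: 40 > 34 → go right; 40 < 64 → go left; 40 < 47 → go left. Place as left child of 47.
Insert 81: 81 > 34 → go right; 81 > 64 → go right. Place as right child of 64.
Insert 71: 71 > 34 → go right; 71 > 64 → go right; 71 < 81 → go left. Place as left child of 81.
Insert 30: 30 < 34 → go left. Place as left child of 34.
Insert 83: 83 > 34 → go right; 83 > 64 → go right; 83 > 81 → go right. Place as right child of 81.
Insert 84: 84 > 34 → go right; 84 > 64 → go right; 84 > 81 → go right; 84 > 83 → go right. Place as right child of 83.
Insert 61: 61 > 34 → go right; 61 < 64 → go left; 61 > 47 → go right. Place as right child of 47.
Insert 89: 89 > 34 → go right; 89 > 64 → go right; 89 > 81 → go right; 89 > 83 → go right; 89 > 84 → go right. Place as right child of 84.
Insert 29: 29 < 34 → go left; 29 < 30 → go left. Place as left child of 30.
Insert 28: 28 < 34 → go left; 28 < 30 → go left; 28 < 29 → go left. Place as left child of 29.

Leaves: 28, 40, 61, 71, 89 — 5 in total.

5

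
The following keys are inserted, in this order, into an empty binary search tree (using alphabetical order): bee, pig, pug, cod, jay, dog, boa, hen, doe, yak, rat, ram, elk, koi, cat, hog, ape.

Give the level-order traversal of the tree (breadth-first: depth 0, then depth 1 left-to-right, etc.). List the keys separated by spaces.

bee ape pig cod pug boa jay yak cat dog koi rat doe hen ram elk hog

Insert bee: tree is empty, so bee becomes the root.
Insert pig: pig > bee → go right. Place as right child of bee.
Insert pug: pug > bee → go right; pug > pig → go right. Place as right child of pig.
Insert cod: cod > bee → go right; cod < pig → go left. Place as left child of pig.
Insert jay: jay > bee → go right; jay < pig → go left; jay > cod → go right. Place as right child of cod.
Insert dog: dog > bee → go right; dog < pig → go left; dog > cod → go right; dog < jay → go left. Place as left child of jay.
Insert boa: boa > bee → go right; boa < pig → go left; boa < cod → go left. Place as left child of cod.
Insert hen: hen > bee → go right; hen < pig → go left; hen > cod → go right; hen < jay → go left; hen > dog → go right. Place as right child of dog.
Insert doe: doe > bee → go right; doe < pig → go left; doe > cod → go right; doe < jay → go left; doe < dog → go left. Place as left child of dog.
Insert yak: yak > bee → go right; yak > pig → go right; yak > pug → go right. Place as right child of pug.
Insert rat: rat > bee → go right; rat > pig → go right; rat > pug → go right; rat < yak → go left. Place as left child of yak.
Insert ram: ram > bee → go right; ram > pig → go right; ram > pug → go right; ram < yak → go left; ram < rat → go left. Place as left child of rat.
Insert elk: elk > bee → go right; elk < pig → go left; elk > cod → go right; elk < jay → go left; elk > dog → go right; elk < hen → go left. Place as left child of hen.
Insert koi: koi > bee → go right; koi < pig → go left; koi > cod → go right; koi > jay → go right. Place as right child of jay.
Insert cat: cat > bee → go right; cat < pig → go left; cat < cod → go left; cat > boa → go right. Place as right child of boa.
Insert hog: hog > bee → go right; hog < pig → go left; hog > cod → go right; hog < jay → go left; hog > dog → go right; hog > hen → go right. Place as right child of hen.
Insert ape: ape < bee → go left. Place as left child of bee.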